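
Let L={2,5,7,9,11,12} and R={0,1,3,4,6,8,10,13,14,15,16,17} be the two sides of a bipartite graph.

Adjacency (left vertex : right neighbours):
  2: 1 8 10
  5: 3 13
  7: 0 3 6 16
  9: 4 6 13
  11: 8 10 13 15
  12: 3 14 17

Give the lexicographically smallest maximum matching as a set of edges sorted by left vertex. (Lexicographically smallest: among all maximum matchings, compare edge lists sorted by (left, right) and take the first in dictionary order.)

|M| = 6 (so the lex-smallest maximum matching has 6 edges)
process left vertices in ascending order; for each, take the smallest-labelled available neighbour that still permits 6 edges overall, or leave it unmatched if none does
lex-smallest matching: {2-1, 5-3, 7-0, 9-4, 11-8, 12-14}

Lex-smallest maximum matching: {(2,1), (5,3), (7,0), (9,4), (11,8), (12,14)}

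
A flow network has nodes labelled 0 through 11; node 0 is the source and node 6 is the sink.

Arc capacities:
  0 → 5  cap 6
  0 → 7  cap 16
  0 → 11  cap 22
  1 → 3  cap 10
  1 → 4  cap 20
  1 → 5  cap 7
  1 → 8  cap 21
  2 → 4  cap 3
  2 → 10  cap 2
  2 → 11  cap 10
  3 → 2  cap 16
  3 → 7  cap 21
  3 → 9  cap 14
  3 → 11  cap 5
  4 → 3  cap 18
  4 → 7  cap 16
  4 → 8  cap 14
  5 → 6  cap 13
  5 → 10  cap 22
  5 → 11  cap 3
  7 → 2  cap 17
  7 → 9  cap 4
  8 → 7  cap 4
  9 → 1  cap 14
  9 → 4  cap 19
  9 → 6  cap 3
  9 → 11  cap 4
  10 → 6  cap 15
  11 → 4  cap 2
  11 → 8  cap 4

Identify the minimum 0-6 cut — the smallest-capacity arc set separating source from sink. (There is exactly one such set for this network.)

augment #1: 0→5→6 push 6
augment #2: 0→7→9→6 push 3
augment #3: 0→7→2→10→6 push 2
augment #4: 0→7→9→1→5→6 push 1
augment #5: 0→11→4→3→9→1→5→6 push 2
augment #6: 0→7→2→4→3→9→1→5→6 push 3
max flow = 17; residual-reachable set from 0 gives S-side
cut edges (S→T): {(0,5), (2,4), (2,10), (7,9), (11,4)} total cap 17

Min-cut arcs: {(0,5), (2,4), (2,10), (7,9), (11,4)} (total capacity 17)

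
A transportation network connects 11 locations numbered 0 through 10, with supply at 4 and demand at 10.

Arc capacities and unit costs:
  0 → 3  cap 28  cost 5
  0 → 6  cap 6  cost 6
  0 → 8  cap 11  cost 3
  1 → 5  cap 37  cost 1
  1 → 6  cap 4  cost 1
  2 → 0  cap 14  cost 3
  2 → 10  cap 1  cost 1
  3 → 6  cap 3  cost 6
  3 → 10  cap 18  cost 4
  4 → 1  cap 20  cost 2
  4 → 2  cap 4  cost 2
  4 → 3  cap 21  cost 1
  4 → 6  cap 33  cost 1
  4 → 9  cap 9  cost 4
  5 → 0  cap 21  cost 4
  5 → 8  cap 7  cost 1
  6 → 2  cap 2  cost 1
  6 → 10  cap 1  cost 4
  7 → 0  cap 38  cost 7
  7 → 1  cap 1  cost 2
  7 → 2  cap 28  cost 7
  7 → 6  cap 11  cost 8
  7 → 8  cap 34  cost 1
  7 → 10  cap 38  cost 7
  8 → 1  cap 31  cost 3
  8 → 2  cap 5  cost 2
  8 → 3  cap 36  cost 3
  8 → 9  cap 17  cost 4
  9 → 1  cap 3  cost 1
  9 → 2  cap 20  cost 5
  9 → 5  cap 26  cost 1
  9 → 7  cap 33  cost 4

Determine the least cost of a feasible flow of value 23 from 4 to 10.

shortest-cost path #1: 4→2→10 push 1 @ unit cost 3 (adds 3)
shortest-cost path #2: 4→6→10 push 1 @ unit cost 5 (adds 5)
shortest-cost path #3: 4→3→10 push 18 @ unit cost 5 (adds 90)
shortest-cost path #4: 4→9→7→10 push 3 @ unit cost 15 (adds 45)
total cost = 143

Minimum cost for 23 units: 143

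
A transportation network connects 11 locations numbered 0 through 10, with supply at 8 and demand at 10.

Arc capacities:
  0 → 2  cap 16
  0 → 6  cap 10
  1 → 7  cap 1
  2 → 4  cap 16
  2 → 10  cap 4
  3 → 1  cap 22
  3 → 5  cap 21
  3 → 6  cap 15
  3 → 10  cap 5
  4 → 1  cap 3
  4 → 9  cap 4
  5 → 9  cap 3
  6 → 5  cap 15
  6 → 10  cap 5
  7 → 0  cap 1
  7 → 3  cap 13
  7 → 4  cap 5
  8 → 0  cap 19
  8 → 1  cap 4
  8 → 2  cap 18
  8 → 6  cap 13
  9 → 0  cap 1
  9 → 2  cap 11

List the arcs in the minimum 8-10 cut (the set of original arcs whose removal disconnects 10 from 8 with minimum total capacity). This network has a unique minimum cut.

augment #1: 8→2→10 push 4
augment #2: 8→6→10 push 5
augment #3: 8→1→7→3→10 push 1
max flow = 10; residual-reachable set from 8 gives S-side
cut edges (S→T): {(1,7), (2,10), (6,10)} total cap 10

Min-cut arcs: {(1,7), (2,10), (6,10)} (total capacity 10)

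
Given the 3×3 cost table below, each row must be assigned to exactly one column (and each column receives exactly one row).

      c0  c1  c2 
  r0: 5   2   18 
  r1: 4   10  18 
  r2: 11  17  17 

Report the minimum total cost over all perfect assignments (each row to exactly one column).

optimal assignment: row0→col1 (cost 2), row1→col0 (cost 4), row2→col2 (cost 17)
total = 2 + 4 + 17 = 23

Minimum assignment cost: 23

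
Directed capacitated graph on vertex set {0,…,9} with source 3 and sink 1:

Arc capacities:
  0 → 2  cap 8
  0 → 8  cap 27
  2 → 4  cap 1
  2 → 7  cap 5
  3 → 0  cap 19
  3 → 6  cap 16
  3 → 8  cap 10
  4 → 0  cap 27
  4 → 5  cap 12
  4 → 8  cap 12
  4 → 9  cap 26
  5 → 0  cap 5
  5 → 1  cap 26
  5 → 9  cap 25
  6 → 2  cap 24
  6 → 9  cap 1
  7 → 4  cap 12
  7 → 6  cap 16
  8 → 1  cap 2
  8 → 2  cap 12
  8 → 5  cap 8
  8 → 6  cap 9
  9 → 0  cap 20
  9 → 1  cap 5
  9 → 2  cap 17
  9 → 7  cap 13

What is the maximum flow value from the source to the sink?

augment #1: 3→8→1 bottleneck 2, total now 2
augment #2: 3→6→9→1 bottleneck 1, total now 3
augment #3: 3→8→5→1 bottleneck 8, total now 11
augment #4: 3→0→2→4→5→1 bottleneck 1, total now 12
augment #5: 3→0→2→7→4→5→1 bottleneck 5, total now 17

Maximum flow value: 17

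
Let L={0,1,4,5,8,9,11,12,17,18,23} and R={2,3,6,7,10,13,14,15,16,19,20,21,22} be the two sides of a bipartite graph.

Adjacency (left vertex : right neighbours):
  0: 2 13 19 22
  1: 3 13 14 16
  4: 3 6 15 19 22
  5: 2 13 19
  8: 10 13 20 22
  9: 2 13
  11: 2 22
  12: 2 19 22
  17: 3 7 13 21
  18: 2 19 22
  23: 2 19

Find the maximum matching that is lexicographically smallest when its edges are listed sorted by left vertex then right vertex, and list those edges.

Lex-smallest maximum matching: {(0,2), (1,3), (4,6), (5,13), (8,10), (11,22), (12,19), (17,7)}

|M| = 8 (so the lex-smallest maximum matching has 8 edges)
process left vertices in ascending order; for each, take the smallest-labelled available neighbour that still permits 8 edges overall, or leave it unmatched if none does
lex-smallest matching: {0-2, 1-3, 4-6, 5-13, 8-10, 11-22, 12-19, 17-7}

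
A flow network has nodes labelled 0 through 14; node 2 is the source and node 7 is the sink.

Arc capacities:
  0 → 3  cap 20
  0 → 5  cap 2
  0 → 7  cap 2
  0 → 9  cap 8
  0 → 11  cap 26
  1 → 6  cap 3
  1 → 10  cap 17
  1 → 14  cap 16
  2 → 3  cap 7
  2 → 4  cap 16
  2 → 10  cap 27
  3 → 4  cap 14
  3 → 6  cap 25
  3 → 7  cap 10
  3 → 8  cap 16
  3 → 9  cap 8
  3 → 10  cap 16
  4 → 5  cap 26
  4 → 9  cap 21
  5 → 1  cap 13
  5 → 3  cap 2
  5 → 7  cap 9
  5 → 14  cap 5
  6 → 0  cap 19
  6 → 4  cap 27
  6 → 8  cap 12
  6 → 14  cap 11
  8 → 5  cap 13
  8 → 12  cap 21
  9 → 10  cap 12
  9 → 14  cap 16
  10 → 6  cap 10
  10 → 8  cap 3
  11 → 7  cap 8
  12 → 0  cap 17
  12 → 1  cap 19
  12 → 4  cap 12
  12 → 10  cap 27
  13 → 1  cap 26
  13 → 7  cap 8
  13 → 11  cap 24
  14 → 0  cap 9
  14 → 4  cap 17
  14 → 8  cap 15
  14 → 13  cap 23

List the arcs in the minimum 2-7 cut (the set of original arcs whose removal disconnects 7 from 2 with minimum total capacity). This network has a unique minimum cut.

Min-cut arcs: {(2,3), (2,4), (10,6), (10,8)} (total capacity 36)

augment #1: 2→3→7 push 7
augment #2: 2→4→5→7 push 9
augment #3: 2→4→5→3→7 push 2
augment #4: 2→10→6→0→7 push 2
augment #5: 2→4→5→14→13→7 push 5
augment #6: 2→10→6→0→3→7 push 1
augment #7: 2→10→6→0→11→7 push 7
augment #8: 2→10→8→12→0→11→7 push 1
augment #9: 2→10→8→5→1→14→13→7 push 2
max flow = 36; residual-reachable set from 2 gives S-side
cut edges (S→T): {(2,3), (2,4), (10,6), (10,8)} total cap 36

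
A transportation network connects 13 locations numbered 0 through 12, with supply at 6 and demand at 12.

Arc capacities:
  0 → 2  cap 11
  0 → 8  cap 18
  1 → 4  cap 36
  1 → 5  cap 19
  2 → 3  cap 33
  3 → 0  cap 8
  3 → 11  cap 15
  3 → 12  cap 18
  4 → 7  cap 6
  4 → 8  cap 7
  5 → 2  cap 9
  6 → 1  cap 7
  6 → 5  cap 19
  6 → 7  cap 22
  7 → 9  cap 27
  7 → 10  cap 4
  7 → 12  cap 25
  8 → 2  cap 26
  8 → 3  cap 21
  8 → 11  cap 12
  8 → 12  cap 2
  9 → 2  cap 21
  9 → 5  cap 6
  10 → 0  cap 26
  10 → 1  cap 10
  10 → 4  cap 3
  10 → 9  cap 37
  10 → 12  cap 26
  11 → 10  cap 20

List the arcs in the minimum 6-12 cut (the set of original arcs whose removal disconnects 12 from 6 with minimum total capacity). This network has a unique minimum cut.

augment #1: 6→7→12 push 22
augment #2: 6→1→4→7→12 push 3
augment #3: 6→1→4→8→12 push 2
augment #4: 6→5→2→3→12 push 9
augment #5: 6→1→4→7→10→12 push 2
max flow = 38; residual-reachable set from 6 gives S-side
cut edges (S→T): {(5,2), (6,1), (6,7)} total cap 38

Min-cut arcs: {(5,2), (6,1), (6,7)} (total capacity 38)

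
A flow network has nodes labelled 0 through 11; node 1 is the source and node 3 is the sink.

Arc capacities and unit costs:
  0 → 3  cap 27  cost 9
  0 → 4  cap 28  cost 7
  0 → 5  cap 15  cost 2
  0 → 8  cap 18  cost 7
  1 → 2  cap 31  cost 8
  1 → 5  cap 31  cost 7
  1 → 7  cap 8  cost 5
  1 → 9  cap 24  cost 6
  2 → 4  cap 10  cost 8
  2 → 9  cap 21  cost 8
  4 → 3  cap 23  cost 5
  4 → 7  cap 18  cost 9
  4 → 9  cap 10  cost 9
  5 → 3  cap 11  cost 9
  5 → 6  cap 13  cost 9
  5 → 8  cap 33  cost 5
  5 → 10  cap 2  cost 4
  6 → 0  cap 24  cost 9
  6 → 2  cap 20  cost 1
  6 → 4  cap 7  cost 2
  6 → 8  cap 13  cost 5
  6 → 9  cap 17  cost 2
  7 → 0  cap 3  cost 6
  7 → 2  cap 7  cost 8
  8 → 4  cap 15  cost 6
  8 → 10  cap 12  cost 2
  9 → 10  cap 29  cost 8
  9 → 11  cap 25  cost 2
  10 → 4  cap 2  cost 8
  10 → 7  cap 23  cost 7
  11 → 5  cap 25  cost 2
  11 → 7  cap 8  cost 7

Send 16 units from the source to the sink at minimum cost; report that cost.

Minimum cost for 16 units: 278

shortest-cost path #1: 1→5→3 push 11 @ unit cost 16 (adds 176)
shortest-cost path #2: 1→7→0→3 push 3 @ unit cost 20 (adds 60)
shortest-cost path #3: 1→2→4→3 push 2 @ unit cost 21 (adds 42)
total cost = 278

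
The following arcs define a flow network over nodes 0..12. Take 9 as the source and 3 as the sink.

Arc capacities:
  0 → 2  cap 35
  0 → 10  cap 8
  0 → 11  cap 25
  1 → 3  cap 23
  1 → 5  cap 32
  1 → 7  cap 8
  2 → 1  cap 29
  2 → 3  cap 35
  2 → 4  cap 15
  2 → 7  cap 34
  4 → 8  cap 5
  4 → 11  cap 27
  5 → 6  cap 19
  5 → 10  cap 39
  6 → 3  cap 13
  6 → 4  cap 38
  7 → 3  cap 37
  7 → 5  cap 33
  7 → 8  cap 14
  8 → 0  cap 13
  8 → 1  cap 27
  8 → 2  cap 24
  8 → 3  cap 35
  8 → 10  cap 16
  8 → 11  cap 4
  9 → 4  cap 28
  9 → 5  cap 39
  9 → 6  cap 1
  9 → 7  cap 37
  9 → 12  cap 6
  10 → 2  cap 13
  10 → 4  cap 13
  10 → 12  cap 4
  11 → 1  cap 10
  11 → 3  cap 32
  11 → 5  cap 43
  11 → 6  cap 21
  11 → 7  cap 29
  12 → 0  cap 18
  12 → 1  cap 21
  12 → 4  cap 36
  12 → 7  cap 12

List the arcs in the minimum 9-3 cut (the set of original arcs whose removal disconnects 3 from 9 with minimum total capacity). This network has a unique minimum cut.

Min-cut arcs: {(4,8), (4,11), (6,3), (9,7), (9,12), (10,2), (10,12)} (total capacity 105)

augment #1: 9→6→3 push 1
augment #2: 9→7→3 push 37
augment #3: 9→4→8→3 push 5
augment #4: 9→4→11→3 push 23
augment #5: 9→5→6→3 push 12
augment #6: 9→12→1→3 push 6
augment #7: 9→5→10→2→3 push 13
augment #8: 9→5→6→4→11→3 push 4
augment #9: 9→5→10→12→1→3 push 4
max flow = 105; residual-reachable set from 9 gives S-side
cut edges (S→T): {(4,8), (4,11), (6,3), (9,7), (9,12), (10,2), (10,12)} total cap 105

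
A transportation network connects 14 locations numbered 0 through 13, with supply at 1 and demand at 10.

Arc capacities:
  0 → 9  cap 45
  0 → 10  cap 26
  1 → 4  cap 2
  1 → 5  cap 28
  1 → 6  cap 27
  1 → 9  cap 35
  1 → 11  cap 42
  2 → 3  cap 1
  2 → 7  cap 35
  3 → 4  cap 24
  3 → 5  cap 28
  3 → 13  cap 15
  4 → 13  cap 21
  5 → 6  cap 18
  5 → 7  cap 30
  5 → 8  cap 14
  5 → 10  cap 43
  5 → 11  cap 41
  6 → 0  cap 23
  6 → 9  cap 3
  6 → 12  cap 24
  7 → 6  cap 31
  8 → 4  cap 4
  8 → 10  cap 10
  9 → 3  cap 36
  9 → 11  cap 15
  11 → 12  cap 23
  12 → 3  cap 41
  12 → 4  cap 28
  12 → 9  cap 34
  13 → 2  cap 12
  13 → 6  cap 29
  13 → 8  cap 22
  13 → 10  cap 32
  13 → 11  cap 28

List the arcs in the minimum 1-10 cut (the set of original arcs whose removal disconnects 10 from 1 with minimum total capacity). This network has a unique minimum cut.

Min-cut arcs: {(5,10), (6,0), (8,10), (13,10)} (total capacity 108)

augment #1: 1→5→10 push 28
augment #2: 1→4→13→10 push 2
augment #3: 1→6→0→10 push 23
augment #4: 1→9→3→5→10 push 15
augment #5: 1→9→3→13→10 push 15
augment #6: 1→6→12→4→13→10 push 4
augment #7: 1→9→3→4→13→10 push 5
augment #8: 1→11→12→4→13→10 push 6
augment #9: 1→11→12→3→5→8→10 push 10
max flow = 108; residual-reachable set from 1 gives S-side
cut edges (S→T): {(5,10), (6,0), (8,10), (13,10)} total cap 108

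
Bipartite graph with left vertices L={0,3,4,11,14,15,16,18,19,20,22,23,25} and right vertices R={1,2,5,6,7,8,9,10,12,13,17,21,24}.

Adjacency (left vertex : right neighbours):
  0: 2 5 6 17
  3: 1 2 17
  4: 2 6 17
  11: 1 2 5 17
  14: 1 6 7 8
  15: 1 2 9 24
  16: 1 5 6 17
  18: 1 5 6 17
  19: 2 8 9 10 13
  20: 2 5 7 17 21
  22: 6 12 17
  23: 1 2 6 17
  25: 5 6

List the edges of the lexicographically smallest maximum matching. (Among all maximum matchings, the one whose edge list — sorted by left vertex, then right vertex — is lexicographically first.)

|M| = 10 (so the lex-smallest maximum matching has 10 edges)
process left vertices in ascending order; for each, take the smallest-labelled available neighbour that still permits 10 edges overall, or leave it unmatched if none does
lex-smallest matching: {0-2, 3-1, 4-6, 11-5, 14-7, 15-9, 16-17, 19-8, 20-21, 22-12}

Lex-smallest maximum matching: {(0,2), (3,1), (4,6), (11,5), (14,7), (15,9), (16,17), (19,8), (20,21), (22,12)}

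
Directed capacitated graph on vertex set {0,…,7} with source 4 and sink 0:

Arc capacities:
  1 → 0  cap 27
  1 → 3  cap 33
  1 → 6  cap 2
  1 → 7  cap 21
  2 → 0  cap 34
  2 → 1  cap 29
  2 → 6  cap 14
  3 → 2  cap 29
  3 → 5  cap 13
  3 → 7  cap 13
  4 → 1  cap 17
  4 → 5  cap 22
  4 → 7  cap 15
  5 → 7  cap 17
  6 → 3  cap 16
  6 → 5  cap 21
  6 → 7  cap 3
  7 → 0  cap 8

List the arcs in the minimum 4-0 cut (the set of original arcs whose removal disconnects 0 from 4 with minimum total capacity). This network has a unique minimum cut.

augment #1: 4→1→0 push 17
augment #2: 4→7→0 push 8
max flow = 25; residual-reachable set from 4 gives S-side
cut edges (S→T): {(4,1), (7,0)} total cap 25

Min-cut arcs: {(4,1), (7,0)} (total capacity 25)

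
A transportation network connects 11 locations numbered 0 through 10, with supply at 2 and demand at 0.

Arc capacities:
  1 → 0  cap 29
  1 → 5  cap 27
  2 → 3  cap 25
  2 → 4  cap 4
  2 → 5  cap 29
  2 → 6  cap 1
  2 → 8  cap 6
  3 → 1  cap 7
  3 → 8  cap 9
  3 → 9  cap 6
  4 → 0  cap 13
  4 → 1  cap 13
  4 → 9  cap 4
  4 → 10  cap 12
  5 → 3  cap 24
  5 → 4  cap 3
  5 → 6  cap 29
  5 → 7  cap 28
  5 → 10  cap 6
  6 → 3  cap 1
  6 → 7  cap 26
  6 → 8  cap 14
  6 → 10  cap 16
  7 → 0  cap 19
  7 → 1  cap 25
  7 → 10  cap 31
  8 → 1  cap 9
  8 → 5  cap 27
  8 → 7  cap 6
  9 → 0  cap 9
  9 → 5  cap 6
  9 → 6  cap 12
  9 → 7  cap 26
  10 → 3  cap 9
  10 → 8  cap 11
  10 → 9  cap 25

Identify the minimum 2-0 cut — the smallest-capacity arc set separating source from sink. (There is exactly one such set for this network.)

Min-cut arcs: {(2,4), (2,5), (2,6), (2,8), (3,1), (3,8), (3,9)} (total capacity 62)

augment #1: 2→4→0 push 4
augment #2: 2→3→1→0 push 7
augment #3: 2→3→9→0 push 6
augment #4: 2→5→4→0 push 3
augment #5: 2→5→7→0 push 19
augment #6: 2→8→1→0 push 6
augment #7: 2→3→8→1→0 push 3
augment #8: 2→5→7→1→0 push 7
augment #9: 2→6→7→1→0 push 1
augment #10: 2→3→8→7→1→0 push 5
augment #11: 2→3→8→5→10→9→0 push 1
max flow = 62; residual-reachable set from 2 gives S-side
cut edges (S→T): {(2,4), (2,5), (2,6), (2,8), (3,1), (3,8), (3,9)} total cap 62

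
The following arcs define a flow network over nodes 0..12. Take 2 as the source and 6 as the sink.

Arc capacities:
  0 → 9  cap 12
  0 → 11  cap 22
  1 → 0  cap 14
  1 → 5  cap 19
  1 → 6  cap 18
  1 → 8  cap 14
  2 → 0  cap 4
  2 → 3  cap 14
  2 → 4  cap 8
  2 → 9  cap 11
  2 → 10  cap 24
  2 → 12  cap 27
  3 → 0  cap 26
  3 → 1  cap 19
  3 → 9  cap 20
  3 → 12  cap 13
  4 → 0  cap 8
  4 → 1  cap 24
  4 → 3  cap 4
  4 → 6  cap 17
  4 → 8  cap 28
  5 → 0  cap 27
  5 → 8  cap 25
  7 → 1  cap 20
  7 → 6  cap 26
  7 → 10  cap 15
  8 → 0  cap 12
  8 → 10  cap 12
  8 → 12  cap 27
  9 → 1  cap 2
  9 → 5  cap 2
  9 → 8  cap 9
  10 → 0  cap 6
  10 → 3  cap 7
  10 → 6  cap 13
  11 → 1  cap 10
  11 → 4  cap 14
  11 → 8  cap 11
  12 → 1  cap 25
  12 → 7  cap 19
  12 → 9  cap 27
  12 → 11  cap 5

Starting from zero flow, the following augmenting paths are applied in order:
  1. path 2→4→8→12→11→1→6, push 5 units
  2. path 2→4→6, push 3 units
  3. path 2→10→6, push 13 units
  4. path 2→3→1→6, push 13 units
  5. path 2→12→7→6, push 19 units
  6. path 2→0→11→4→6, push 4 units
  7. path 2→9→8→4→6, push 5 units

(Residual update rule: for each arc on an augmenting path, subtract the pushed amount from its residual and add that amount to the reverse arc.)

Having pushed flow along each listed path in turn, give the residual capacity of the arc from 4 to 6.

after path 1 (2→4→8→12→11→1→6, push 5): res(4,6)=17
after path 2 (2→4→6, push 3): res(4,6)=14
after path 3 (2→10→6, push 13): res(4,6)=14
after path 4 (2→3→1→6, push 13): res(4,6)=14
after path 5 (2→12→7→6, push 19): res(4,6)=14
after path 6 (2→0→11→4→6, push 4): res(4,6)=10
after path 7 (2→9→8→4→6, push 5): res(4,6)=5

Residual capacity of (4,6): 5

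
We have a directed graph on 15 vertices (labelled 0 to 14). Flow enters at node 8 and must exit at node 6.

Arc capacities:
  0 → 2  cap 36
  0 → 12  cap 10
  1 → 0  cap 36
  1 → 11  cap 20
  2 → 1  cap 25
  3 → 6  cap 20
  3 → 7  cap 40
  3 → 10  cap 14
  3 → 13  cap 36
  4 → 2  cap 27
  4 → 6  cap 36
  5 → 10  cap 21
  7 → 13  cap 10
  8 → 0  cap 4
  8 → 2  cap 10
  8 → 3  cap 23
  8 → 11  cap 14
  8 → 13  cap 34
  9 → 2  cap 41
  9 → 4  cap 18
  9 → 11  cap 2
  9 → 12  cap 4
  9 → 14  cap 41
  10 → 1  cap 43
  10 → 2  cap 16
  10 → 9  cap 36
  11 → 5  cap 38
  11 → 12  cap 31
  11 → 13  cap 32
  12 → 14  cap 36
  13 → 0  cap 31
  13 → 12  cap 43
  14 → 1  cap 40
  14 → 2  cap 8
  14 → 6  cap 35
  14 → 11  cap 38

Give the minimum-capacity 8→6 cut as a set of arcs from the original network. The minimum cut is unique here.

Min-cut arcs: {(3,6), (9,4), (14,6)} (total capacity 73)

augment #1: 8→3→6 push 20
augment #2: 8→0→12→14→6 push 4
augment #3: 8→11→12→14→6 push 14
augment #4: 8→13→12→14→6 push 17
augment #5: 8→3→10→9→4→6 push 3
augment #6: 8→2→1→11→5→10→9→4→6 push 10
augment #7: 8→13→12→11→5→10→9→4→6 push 5
max flow = 73; residual-reachable set from 8 gives S-side
cut edges (S→T): {(3,6), (9,4), (14,6)} total cap 73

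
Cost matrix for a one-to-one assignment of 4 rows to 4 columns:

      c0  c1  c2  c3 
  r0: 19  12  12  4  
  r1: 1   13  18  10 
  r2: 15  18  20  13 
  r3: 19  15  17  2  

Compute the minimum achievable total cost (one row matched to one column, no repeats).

Minimum assignment cost: 33

optimal assignment: row0→col2 (cost 12), row1→col0 (cost 1), row2→col1 (cost 18), row3→col3 (cost 2)
total = 12 + 1 + 18 + 2 = 33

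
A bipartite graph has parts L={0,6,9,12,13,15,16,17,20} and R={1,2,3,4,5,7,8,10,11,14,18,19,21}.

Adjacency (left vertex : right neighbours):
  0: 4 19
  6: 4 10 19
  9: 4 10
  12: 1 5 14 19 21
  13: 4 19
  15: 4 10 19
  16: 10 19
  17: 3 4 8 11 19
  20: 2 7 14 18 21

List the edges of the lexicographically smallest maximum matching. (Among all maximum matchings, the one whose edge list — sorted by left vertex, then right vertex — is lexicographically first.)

|M| = 6 (so the lex-smallest maximum matching has 6 edges)
process left vertices in ascending order; for each, take the smallest-labelled available neighbour that still permits 6 edges overall, or leave it unmatched if none does
lex-smallest matching: {0-4, 6-10, 12-1, 13-19, 17-3, 20-2}

Lex-smallest maximum matching: {(0,4), (6,10), (12,1), (13,19), (17,3), (20,2)}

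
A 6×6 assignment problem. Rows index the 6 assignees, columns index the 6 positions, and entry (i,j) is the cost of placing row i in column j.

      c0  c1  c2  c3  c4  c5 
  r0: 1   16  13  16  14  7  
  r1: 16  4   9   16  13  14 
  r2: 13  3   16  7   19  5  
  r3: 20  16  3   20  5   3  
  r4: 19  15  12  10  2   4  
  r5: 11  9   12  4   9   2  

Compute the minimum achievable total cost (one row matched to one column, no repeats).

one of 2 optimal assignments: row0→col0 (cost 1), row1→col1 (cost 4), row2→col3 (cost 7), row3→col2 (cost 3), row4→col4 (cost 2), row5→col5 (cost 2)
total = 1 + 4 + 7 + 3 + 2 + 2 = 19

Minimum assignment cost: 19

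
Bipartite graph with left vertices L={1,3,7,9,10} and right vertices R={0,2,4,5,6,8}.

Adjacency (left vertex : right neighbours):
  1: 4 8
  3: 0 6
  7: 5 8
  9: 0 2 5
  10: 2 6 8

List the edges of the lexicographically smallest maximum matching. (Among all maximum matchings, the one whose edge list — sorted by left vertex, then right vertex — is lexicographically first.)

|M| = 5 (so the lex-smallest maximum matching has 5 edges)
process left vertices in ascending order; for each, take the smallest-labelled available neighbour that still permits 5 edges overall, or leave it unmatched if none does
lex-smallest matching: {1-4, 3-0, 7-5, 9-2, 10-6}

Lex-smallest maximum matching: {(1,4), (3,0), (7,5), (9,2), (10,6)}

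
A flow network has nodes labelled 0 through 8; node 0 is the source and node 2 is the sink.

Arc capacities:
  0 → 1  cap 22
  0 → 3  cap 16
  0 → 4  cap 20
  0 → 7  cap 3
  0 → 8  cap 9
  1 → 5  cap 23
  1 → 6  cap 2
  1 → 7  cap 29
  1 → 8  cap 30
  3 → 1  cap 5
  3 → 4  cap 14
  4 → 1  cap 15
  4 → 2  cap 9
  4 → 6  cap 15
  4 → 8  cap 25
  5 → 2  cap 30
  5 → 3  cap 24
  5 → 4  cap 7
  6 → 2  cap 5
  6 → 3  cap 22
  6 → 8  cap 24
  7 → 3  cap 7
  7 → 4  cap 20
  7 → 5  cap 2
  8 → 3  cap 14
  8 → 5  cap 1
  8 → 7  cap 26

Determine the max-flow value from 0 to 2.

Maximum flow value: 40

augment #1: 0→4→2 bottleneck 9, total now 9
augment #2: 0→1→5→2 bottleneck 22, total now 31
augment #3: 0→4→6→2 bottleneck 5, total now 36
augment #4: 0→7→5→2 bottleneck 2, total now 38
augment #5: 0→8→5→2 bottleneck 1, total now 39
augment #6: 0→3→1→5→2 bottleneck 1, total now 40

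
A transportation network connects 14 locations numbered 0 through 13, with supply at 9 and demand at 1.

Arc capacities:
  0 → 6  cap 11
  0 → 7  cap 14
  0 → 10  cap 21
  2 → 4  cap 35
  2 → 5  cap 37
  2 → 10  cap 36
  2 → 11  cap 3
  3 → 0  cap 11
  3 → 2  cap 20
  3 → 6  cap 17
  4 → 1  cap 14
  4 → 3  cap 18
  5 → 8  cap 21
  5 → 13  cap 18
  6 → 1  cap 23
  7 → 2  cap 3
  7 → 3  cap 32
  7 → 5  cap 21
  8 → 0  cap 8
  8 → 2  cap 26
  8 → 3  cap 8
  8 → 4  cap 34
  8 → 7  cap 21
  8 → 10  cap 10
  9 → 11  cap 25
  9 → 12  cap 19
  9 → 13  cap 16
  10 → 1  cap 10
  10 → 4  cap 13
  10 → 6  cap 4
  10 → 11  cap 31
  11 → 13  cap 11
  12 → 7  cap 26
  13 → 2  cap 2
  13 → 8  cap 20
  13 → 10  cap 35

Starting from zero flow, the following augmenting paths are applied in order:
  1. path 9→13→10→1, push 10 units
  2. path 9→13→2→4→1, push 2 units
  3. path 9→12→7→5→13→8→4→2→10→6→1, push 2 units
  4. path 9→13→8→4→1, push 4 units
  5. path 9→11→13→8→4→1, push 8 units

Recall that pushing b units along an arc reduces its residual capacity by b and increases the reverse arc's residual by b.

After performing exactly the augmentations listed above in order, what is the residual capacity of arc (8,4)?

after path 1 (9→13→10→1, push 10): res(8,4)=34
after path 2 (9→13→2→4→1, push 2): res(8,4)=34
after path 3 (9→12→7→5→13→8→4→2→10→6→1, push 2): res(8,4)=32
after path 4 (9→13→8→4→1, push 4): res(8,4)=28
after path 5 (9→11→13→8→4→1, push 8): res(8,4)=20

Residual capacity of (8,4): 20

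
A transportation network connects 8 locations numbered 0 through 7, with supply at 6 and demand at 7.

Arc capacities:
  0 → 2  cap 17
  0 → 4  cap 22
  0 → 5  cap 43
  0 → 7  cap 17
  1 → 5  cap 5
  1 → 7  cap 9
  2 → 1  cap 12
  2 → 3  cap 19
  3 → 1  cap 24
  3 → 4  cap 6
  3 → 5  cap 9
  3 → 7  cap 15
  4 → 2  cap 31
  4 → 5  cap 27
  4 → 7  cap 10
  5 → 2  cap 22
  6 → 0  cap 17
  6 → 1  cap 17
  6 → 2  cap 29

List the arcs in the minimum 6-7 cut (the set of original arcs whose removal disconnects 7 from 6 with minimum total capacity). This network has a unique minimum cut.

augment #1: 6→0→7 push 17
augment #2: 6→1→7 push 9
augment #3: 6→2→3→7 push 15
augment #4: 6→2→3→4→7 push 4
max flow = 45; residual-reachable set from 6 gives S-side
cut edges (S→T): {(1,7), (2,3), (6,0)} total cap 45

Min-cut arcs: {(1,7), (2,3), (6,0)} (total capacity 45)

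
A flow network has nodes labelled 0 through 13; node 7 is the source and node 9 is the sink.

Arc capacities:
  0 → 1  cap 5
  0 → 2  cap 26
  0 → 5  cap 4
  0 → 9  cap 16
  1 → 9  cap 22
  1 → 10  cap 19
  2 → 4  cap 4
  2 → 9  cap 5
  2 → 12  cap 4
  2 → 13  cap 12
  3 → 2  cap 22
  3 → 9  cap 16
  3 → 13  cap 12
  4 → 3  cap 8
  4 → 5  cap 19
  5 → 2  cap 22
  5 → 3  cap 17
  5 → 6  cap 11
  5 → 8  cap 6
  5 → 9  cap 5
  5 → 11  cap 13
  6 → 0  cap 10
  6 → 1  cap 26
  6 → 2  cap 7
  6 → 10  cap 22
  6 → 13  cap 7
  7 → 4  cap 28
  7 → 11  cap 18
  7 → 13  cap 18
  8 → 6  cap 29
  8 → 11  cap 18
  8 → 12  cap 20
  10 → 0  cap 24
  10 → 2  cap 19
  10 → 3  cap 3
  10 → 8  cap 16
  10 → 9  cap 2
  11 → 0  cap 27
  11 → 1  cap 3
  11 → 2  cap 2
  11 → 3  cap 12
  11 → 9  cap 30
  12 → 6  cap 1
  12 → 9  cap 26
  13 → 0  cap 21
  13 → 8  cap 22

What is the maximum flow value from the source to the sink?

augment #1: 7→11→9 bottleneck 18, total now 18
augment #2: 7→4→3→9 bottleneck 8, total now 26
augment #3: 7→4→5→9 bottleneck 5, total now 31
augment #4: 7→13→0→9 bottleneck 16, total now 47
augment #5: 7→4→5→2→9 bottleneck 5, total now 52
augment #6: 7→4→5→3→9 bottleneck 8, total now 60
augment #7: 7→4→5→11→9 bottleneck 1, total now 61
augment #8: 7→13→0→1→9 bottleneck 2, total now 63

Maximum flow value: 63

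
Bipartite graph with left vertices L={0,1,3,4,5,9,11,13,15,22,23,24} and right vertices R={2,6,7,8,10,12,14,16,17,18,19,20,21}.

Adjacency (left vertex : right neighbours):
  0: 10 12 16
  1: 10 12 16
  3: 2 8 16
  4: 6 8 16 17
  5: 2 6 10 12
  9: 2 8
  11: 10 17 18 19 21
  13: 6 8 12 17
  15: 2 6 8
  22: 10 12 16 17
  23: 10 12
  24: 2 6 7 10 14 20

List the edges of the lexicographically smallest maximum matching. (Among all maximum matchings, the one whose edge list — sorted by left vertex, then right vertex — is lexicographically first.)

|M| = 9 (so the lex-smallest maximum matching has 9 edges)
process left vertices in ascending order; for each, take the smallest-labelled available neighbour that still permits 9 edges overall, or leave it unmatched if none does
lex-smallest matching: {0-10, 1-12, 3-2, 4-6, 9-8, 11-18, 13-17, 22-16, 24-7}

Lex-smallest maximum matching: {(0,10), (1,12), (3,2), (4,6), (9,8), (11,18), (13,17), (22,16), (24,7)}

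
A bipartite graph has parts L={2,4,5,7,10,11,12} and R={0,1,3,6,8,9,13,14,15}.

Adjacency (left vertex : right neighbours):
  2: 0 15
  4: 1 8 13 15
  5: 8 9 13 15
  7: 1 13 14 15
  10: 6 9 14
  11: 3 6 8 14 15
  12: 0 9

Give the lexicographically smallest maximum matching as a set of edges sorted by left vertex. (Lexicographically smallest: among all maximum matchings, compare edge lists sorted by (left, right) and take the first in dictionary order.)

|M| = 7 (so the lex-smallest maximum matching has 7 edges)
process left vertices in ascending order; for each, take the smallest-labelled available neighbour that still permits 7 edges overall, or leave it unmatched if none does
lex-smallest matching: {2-0, 4-1, 5-8, 7-13, 10-6, 11-3, 12-9}

Lex-smallest maximum matching: {(2,0), (4,1), (5,8), (7,13), (10,6), (11,3), (12,9)}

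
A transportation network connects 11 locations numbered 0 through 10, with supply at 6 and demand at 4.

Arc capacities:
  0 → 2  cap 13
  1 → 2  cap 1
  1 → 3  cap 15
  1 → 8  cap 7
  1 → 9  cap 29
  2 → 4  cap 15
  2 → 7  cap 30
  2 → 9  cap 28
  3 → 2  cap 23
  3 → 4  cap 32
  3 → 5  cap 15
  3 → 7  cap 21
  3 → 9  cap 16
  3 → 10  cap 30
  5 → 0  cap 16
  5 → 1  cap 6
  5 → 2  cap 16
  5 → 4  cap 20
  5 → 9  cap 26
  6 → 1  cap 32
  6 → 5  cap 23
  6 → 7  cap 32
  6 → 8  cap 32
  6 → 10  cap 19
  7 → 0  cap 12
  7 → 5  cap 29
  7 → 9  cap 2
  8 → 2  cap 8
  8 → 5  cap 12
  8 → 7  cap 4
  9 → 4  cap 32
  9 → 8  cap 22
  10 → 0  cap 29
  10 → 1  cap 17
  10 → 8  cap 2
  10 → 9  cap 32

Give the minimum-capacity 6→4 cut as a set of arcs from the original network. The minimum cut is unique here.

Min-cut arcs: {(1,3), (2,4), (5,4), (9,4)} (total capacity 82)

augment #1: 6→5→4 push 20
augment #2: 6→1→2→4 push 1
augment #3: 6→1→3→4 push 15
augment #4: 6→1→9→4 push 16
augment #5: 6→5→2→4 push 3
augment #6: 6→7→9→4 push 2
augment #7: 6→8→2→4 push 8
augment #8: 6→10→9→4 push 14
augment #9: 6→7→0→2→4 push 3
max flow = 82; residual-reachable set from 6 gives S-side
cut edges (S→T): {(1,3), (2,4), (5,4), (9,4)} total cap 82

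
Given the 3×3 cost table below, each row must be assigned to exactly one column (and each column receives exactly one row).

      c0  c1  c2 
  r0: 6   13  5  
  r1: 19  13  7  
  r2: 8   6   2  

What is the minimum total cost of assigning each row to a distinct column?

Minimum assignment cost: 19

optimal assignment: row0→col0 (cost 6), row1→col2 (cost 7), row2→col1 (cost 6)
total = 6 + 7 + 6 = 19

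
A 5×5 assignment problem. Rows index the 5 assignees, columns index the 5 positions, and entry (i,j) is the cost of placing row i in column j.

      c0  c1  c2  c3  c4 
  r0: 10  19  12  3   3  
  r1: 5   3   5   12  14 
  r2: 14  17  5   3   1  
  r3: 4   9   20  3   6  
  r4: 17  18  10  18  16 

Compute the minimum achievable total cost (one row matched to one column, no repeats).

Minimum assignment cost: 21

optimal assignment: row0→col3 (cost 3), row1→col1 (cost 3), row2→col4 (cost 1), row3→col0 (cost 4), row4→col2 (cost 10)
total = 3 + 3 + 1 + 4 + 10 = 21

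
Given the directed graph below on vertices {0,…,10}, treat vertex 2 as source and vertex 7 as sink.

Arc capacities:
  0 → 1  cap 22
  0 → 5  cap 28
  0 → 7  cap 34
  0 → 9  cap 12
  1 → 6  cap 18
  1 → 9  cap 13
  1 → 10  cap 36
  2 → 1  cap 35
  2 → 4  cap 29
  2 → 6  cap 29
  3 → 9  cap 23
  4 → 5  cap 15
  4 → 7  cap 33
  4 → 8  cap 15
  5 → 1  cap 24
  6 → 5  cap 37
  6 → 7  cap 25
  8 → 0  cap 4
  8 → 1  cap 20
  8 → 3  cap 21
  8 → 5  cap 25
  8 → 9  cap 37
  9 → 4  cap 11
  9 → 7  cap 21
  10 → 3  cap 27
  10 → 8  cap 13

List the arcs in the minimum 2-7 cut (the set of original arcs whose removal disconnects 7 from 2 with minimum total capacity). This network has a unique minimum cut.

augment #1: 2→4→7 push 29
augment #2: 2→6→7 push 25
augment #3: 2→1→9→7 push 13
augment #4: 2→1→10→3→9→7 push 8
augment #5: 2→1→10→8→0→7 push 4
augment #6: 2→1→10→3→9→4→7 push 4
max flow = 83; residual-reachable set from 2 gives S-side
cut edges (S→T): {(4,7), (6,7), (8,0), (9,7)} total cap 83

Min-cut arcs: {(4,7), (6,7), (8,0), (9,7)} (total capacity 83)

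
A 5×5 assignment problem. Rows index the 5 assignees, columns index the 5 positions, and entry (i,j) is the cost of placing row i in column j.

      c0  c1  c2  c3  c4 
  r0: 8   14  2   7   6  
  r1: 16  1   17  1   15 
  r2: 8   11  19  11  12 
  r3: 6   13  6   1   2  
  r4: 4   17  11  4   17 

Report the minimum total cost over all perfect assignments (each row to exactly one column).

optimal assignment: row0→col2 (cost 2), row1→col1 (cost 1), row2→col0 (cost 8), row3→col4 (cost 2), row4→col3 (cost 4)
total = 2 + 1 + 8 + 2 + 4 = 17

Minimum assignment cost: 17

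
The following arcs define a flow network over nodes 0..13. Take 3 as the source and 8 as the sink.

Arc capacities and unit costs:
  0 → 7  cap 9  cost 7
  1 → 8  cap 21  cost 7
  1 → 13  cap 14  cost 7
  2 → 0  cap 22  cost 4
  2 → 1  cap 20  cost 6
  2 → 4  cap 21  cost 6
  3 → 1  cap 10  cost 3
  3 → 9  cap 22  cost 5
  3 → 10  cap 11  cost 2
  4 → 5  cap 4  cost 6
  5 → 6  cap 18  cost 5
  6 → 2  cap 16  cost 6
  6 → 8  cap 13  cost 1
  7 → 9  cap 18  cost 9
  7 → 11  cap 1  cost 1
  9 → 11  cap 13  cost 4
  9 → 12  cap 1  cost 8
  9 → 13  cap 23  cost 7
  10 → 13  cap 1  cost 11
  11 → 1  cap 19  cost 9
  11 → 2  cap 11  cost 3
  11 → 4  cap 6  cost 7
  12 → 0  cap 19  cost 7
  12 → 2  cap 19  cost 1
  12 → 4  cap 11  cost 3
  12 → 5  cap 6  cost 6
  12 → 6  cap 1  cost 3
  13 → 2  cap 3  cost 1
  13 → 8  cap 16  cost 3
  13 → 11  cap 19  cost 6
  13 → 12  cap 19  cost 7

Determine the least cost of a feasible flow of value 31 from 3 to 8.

shortest-cost path #1: 3→1→8 push 10 @ unit cost 10 (adds 100)
shortest-cost path #2: 3→9→13→8 push 16 @ unit cost 15 (adds 240)
shortest-cost path #3: 3→9→12→6→8 push 1 @ unit cost 17 (adds 17)
shortest-cost path #4: 3→9→11→1→8 push 4 @ unit cost 25 (adds 100)
total cost = 457

Minimum cost for 31 units: 457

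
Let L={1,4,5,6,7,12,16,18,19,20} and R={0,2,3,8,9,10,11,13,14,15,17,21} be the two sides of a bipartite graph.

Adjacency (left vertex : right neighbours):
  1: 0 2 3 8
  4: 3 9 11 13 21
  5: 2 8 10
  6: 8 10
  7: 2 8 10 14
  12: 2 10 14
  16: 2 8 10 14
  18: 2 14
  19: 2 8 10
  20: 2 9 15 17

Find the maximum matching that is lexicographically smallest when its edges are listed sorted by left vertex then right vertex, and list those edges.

|M| = 7 (so the lex-smallest maximum matching has 7 edges)
process left vertices in ascending order; for each, take the smallest-labelled available neighbour that still permits 7 edges overall, or leave it unmatched if none does
lex-smallest matching: {1-0, 4-3, 5-2, 6-8, 7-10, 12-14, 20-9}

Lex-smallest maximum matching: {(1,0), (4,3), (5,2), (6,8), (7,10), (12,14), (20,9)}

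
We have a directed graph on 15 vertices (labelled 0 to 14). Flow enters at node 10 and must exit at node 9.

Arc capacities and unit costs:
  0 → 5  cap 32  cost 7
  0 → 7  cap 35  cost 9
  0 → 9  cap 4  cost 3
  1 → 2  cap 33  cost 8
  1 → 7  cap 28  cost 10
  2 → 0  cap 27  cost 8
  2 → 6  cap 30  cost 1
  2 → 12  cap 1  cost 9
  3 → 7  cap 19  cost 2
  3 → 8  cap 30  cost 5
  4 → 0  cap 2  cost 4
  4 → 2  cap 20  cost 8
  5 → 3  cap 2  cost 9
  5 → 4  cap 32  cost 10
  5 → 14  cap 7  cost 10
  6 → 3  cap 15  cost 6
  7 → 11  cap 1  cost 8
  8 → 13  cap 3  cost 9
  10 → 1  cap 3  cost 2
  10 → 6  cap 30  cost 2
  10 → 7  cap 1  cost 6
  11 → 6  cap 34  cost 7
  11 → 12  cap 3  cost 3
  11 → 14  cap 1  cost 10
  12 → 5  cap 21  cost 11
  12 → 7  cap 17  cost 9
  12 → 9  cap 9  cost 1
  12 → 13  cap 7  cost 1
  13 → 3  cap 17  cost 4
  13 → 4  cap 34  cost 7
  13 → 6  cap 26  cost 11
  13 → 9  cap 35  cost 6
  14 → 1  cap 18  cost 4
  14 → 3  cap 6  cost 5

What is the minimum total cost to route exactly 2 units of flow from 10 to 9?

Minimum cost for 2 units: 38

shortest-cost path #1: 10→7→11→12→9 push 1 @ unit cost 18 (adds 18)
shortest-cost path #2: 10→1→2→12→9 push 1 @ unit cost 20 (adds 20)
total cost = 38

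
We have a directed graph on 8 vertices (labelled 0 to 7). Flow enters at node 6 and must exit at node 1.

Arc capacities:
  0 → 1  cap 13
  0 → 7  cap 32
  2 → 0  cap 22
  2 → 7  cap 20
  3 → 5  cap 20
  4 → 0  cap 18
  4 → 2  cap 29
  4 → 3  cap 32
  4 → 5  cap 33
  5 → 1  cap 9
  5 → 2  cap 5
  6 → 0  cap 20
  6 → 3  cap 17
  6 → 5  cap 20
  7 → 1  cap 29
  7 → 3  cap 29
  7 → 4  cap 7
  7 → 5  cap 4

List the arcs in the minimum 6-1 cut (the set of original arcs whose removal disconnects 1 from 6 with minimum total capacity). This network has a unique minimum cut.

Min-cut arcs: {(5,1), (5,2), (6,0)} (total capacity 34)

augment #1: 6→0→1 push 13
augment #2: 6→5→1 push 9
augment #3: 6→0→7→1 push 7
augment #4: 6→5→2→7→1 push 5
max flow = 34; residual-reachable set from 6 gives S-side
cut edges (S→T): {(5,1), (5,2), (6,0)} total cap 34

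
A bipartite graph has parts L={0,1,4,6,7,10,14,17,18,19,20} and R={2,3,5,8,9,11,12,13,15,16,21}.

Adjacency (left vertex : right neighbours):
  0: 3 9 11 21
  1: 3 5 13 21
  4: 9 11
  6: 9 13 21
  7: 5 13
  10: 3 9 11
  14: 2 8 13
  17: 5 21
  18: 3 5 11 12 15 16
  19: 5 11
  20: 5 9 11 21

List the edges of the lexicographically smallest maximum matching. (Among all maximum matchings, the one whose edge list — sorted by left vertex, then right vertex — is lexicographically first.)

Lex-smallest maximum matching: {(0,3), (1,5), (4,9), (6,13), (10,11), (14,2), (17,21), (18,12)}

|M| = 8 (so the lex-smallest maximum matching has 8 edges)
process left vertices in ascending order; for each, take the smallest-labelled available neighbour that still permits 8 edges overall, or leave it unmatched if none does
lex-smallest matching: {0-3, 1-5, 4-9, 6-13, 10-11, 14-2, 17-21, 18-12}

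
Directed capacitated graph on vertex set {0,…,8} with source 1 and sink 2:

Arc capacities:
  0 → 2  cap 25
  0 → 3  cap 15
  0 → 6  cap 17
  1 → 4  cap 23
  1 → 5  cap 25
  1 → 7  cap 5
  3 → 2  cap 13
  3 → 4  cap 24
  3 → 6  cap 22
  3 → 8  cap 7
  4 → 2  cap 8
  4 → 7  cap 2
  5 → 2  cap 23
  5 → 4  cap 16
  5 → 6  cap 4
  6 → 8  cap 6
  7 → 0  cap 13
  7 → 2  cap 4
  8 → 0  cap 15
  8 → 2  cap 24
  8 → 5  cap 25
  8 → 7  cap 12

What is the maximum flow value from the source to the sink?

Maximum flow value: 40

augment #1: 1→4→2 bottleneck 8, total now 8
augment #2: 1→5→2 bottleneck 23, total now 31
augment #3: 1→7→2 bottleneck 4, total now 35
augment #4: 1→7→0→2 bottleneck 1, total now 36
augment #5: 1→4→7→0→2 bottleneck 2, total now 38
augment #6: 1→5→6→8→2 bottleneck 2, total now 40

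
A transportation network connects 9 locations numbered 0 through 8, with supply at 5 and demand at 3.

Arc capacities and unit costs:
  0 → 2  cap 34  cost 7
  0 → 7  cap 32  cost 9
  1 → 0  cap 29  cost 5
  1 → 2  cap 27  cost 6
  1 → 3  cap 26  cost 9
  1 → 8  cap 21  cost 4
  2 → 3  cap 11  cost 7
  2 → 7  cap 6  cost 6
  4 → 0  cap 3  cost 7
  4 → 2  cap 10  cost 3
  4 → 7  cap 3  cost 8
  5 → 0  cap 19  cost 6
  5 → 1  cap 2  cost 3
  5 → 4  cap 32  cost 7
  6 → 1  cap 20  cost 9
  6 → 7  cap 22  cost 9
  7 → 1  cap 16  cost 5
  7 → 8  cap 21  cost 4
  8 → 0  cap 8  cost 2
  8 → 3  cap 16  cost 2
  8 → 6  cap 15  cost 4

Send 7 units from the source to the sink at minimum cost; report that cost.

Minimum cost for 7 units: 103

shortest-cost path #1: 5→1→8→3 push 2 @ unit cost 9 (adds 18)
shortest-cost path #2: 5→4→2→3 push 5 @ unit cost 17 (adds 85)
total cost = 103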